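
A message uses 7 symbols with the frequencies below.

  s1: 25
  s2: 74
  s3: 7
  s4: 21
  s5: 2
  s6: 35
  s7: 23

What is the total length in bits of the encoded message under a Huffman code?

Greedily combine the two least-frequent nodes:
s5(2) + s3(7) → 9
9 + s4(21) → 30
s7(23) + s1(25) → 48
30 + s6(35) → 65
48 + 65 → 113
s2(74) + 113 → 187
Total encoded bits = sum of merged weights = 9 + 30 + 48 + 65 + 113 + 187 = 452.

452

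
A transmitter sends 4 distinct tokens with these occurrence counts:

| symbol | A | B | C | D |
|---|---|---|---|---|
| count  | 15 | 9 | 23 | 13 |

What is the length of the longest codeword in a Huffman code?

Merge the two lowest-weight nodes at each step:
B(9) + D(13) → 22
A(15) + 22 → 37
C(23) + 37 → 60
The first pair merged (B, D) ends up deepest, at depth 3.

3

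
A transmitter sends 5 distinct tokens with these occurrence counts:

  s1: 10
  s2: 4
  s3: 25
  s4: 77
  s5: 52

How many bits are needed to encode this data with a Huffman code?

312

Build the Huffman tree bottom-up:
merge s2(4) and s1(10): 14
merge 14 and s3(25): 39
merge 39 and s5(52): 91
merge s4(77) and 91: 168
Total encoded bits = sum of merged weights = 14 + 39 + 91 + 168 = 312.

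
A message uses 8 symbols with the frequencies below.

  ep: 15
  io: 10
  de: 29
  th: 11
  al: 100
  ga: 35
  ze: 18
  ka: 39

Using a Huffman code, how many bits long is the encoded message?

675

Build the Huffman tree bottom-up:
merge io(10) and th(11): 21
merge ep(15) and ze(18): 33
merge 21 and de(29): 50
merge 33 and ga(35): 68
merge ka(39) and 50: 89
merge 68 and 89: 157
merge al(100) and 157: 257
Total encoded bits = sum of merged weights = 21 + 33 + 50 + 68 + 89 + 157 + 257 = 675.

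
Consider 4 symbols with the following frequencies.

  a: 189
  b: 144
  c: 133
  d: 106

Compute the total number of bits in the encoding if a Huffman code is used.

1144

Merge the two smallest weights repeatedly:
d(106) + c(133) → 239
b(144) + a(189) → 333
239 + 333 → 572
Total encoded bits = sum of merged weights = 239 + 333 + 572 = 1144.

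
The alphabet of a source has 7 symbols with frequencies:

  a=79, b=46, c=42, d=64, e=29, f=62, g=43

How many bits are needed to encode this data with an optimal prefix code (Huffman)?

1016

Merge the two smallest weights repeatedly:
e(29) + c(42) → 71
g(43) + b(46) → 89
f(62) + d(64) → 126
71 + a(79) → 150
89 + 126 → 215
150 + 215 → 365
The encoded length is the sum of every internal node's weight: 71 + 89 + 126 + 150 + 215 + 365 = 1016 bits.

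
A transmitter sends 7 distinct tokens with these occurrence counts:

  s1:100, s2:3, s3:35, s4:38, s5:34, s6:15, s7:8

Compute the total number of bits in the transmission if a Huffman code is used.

536

Greedily combine the two least-frequent nodes:
merge s2(3) and s7(8): 11
merge 11 and s6(15): 26
merge 26 and s5(34): 60
merge s3(35) and s4(38): 73
merge 60 and 73: 133
merge s1(100) and 133: 233
Each symbol's bit-cost is frequency × depth; summing gives 536 bits (equivalently 11 + 26 + 60 + 73 + 133 + 233).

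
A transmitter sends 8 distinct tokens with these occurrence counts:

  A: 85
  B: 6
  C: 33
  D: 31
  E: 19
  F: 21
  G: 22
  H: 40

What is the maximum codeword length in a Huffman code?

4

Merge the two lowest-weight nodes at each step:
combine B(6), E(19) → 25
combine F(21), G(22) → 43
combine 25, D(31) → 56
combine C(33), H(40) → 73
combine 43, 56 → 99
combine 73, A(85) → 158
combine 99, 158 → 257
Maximum depth reached is 4.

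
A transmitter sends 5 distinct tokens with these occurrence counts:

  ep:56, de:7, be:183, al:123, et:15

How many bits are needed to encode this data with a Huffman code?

Merge the two smallest weights repeatedly:
combine de(7), et(15) → 22
combine 22, ep(56) → 78
combine 78, al(123) → 201
combine be(183), 201 → 384
Each symbol's bit-cost is frequency × depth; summing gives 685 bits (equivalently 22 + 78 + 201 + 384).

685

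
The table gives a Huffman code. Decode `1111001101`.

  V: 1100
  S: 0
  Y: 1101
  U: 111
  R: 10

URSY

Read left to right; each codeword is recognised as soon as it completes (prefix code):
  111→U | 10→R | 0→S | 1101→Y
Decoded message: URSY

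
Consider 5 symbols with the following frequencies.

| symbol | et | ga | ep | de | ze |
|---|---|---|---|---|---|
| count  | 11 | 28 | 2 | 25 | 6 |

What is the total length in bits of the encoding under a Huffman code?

143

Merge the two smallest weights repeatedly:
combine ep(2), ze(6) → 8
combine 8, et(11) → 19
combine 19, de(25) → 44
combine ga(28), 44 → 72
The encoded length is the sum of every internal node's weight: 8 + 19 + 44 + 72 = 143 bits.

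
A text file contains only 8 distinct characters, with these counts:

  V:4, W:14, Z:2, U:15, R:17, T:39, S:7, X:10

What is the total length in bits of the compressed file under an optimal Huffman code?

287

Build the Huffman tree bottom-up:
Z(2) + V(4) → 6
6 + S(7) → 13
X(10) + 13 → 23
W(14) + U(15) → 29
R(17) + 23 → 40
29 + T(39) → 68
40 + 68 → 108
Each symbol's bit-cost is frequency × depth; summing gives 287 bits (equivalently 6 + 13 + 23 + 29 + 40 + 68 + 108).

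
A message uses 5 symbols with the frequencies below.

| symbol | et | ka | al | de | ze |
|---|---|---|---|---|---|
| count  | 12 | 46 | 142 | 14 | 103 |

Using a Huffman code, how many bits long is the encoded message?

590

Build the Huffman tree bottom-up:
merge et(12) and de(14): 26
merge 26 and ka(46): 72
merge 72 and ze(103): 175
merge al(142) and 175: 317
The encoded length is the sum of every internal node's weight: 26 + 72 + 175 + 317 = 590 bits.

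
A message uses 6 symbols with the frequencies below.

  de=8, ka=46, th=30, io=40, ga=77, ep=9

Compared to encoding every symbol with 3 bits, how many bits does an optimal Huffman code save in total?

146

Fixed-length: 3 bits × 210 symbols = 630 bits.
Huffman merges:
combine de(8), ep(9) → 17
combine 17, th(30) → 47
combine io(40), ka(46) → 86
combine 47, ga(77) → 124
combine 86, 124 → 210
Huffman total = 17 + 47 + 86 + 124 + 210 = 484 bits.
Saving = 630 − 484 = 146 bits.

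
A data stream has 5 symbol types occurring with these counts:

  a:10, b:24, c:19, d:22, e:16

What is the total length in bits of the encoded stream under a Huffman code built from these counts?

Merge the two smallest weights repeatedly:
merge a(10) and e(16): 26
merge c(19) and d(22): 41
merge b(24) and 26: 50
merge 41 and 50: 91
The encoded length is the sum of every internal node's weight: 26 + 41 + 50 + 91 = 208 bits.

208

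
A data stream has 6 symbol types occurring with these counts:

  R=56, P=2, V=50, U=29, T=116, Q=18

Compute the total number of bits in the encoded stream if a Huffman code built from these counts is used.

594

Merge the two smallest weights repeatedly:
combine P(2), Q(18) → 20
combine 20, U(29) → 49
combine 49, V(50) → 99
combine R(56), 99 → 155
combine T(116), 155 → 271
Each symbol's bit-cost is frequency × depth; summing gives 594 bits (equivalently 20 + 49 + 99 + 155 + 271).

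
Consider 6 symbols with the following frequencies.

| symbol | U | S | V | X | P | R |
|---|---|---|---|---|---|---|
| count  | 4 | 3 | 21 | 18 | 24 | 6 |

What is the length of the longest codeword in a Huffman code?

4

Merge the two lowest-weight nodes at each step:
merge S(3) and U(4): 7
merge R(6) and 7: 13
merge 13 and X(18): 31
merge V(21) and P(24): 45
merge 31 and 45: 76
The rarest symbols sit at the bottom; the longest codeword is 4 bits.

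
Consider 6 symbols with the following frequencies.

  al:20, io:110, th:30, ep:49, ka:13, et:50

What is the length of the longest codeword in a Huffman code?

4

Merge the two lowest-weight nodes at each step:
combine ka(13), al(20) → 33
combine th(30), 33 → 63
combine ep(49), et(50) → 99
combine 63, 99 → 162
combine io(110), 162 → 272
Maximum depth reached is 4.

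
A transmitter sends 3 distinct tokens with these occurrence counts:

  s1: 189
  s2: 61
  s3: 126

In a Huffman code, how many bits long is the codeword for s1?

1

Build the tree from the bottom:
s2(61) + s3(126) → 187
187 + s1(189) → 376
s1 is a child of the root — depth 1, so its codeword is a single bit.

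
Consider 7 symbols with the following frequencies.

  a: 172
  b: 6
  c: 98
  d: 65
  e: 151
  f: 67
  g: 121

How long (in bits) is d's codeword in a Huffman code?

4

Repeatedly merge the two smallest:
merge b(6) and d(65): 71
merge f(67) and 71: 138
merge c(98) and g(121): 219
merge 138 and e(151): 289
merge a(172) and 219: 391
merge 289 and 391: 680
d sits 4 levels below the root, so its codeword is 4 bits.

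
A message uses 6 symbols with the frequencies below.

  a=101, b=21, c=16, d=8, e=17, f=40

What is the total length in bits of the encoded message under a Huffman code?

429

Greedily combine the two least-frequent nodes:
d(8) + c(16) → 24
e(17) + b(21) → 38
24 + 38 → 62
f(40) + 62 → 102
a(101) + 102 → 203
The encoded length is the sum of every internal node's weight: 24 + 38 + 62 + 102 + 203 = 429 bits.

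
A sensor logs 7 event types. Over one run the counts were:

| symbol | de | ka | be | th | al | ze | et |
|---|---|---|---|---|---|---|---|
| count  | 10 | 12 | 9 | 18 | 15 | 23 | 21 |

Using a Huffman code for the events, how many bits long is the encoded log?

Merge the two smallest weights repeatedly:
be(9) + de(10) → 19
ka(12) + al(15) → 27
th(18) + 19 → 37
et(21) + ze(23) → 44
27 + 37 → 64
44 + 64 → 108
Each symbol's bit-cost is frequency × depth; summing gives 299 bits (equivalently 19 + 27 + 37 + 44 + 64 + 108).

299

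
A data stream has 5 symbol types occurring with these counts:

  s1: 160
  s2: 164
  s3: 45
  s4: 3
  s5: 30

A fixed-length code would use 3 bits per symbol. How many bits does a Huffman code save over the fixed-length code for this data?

455

Fixed-length: 3 bits × 402 symbols = 1206 bits.
Huffman merges:
merge s4(3) and s5(30): 33
merge 33 and s3(45): 78
merge 78 and s1(160): 238
merge s2(164) and 238: 402
Huffman total = 33 + 78 + 238 + 402 = 751 bits.
Saving = 1206 − 751 = 455 bits.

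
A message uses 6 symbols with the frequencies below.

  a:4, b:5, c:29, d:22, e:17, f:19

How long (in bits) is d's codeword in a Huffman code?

2

Huffman merges, smallest pair first:
merge a(4) and b(5): 9
merge 9 and e(17): 26
merge f(19) and d(22): 41
merge 26 and c(29): 55
merge 41 and 55: 96
The subtree containing d is merged 2 times, so code length = 2.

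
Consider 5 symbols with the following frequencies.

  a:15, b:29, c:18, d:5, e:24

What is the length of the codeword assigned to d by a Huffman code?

3

Huffman merges, smallest pair first:
merge d(5) and a(15): 20
merge c(18) and 20: 38
merge e(24) and b(29): 53
merge 38 and 53: 91
The subtree containing d is merged 3 times, so code length = 3.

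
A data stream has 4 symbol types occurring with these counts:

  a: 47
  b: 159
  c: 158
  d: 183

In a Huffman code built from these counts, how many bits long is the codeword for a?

Build the tree from the bottom:
a(47) + c(158) → 205
b(159) + d(183) → 342
205 + 342 → 547
a sits 2 levels below the root, so its codeword is 2 bits.

2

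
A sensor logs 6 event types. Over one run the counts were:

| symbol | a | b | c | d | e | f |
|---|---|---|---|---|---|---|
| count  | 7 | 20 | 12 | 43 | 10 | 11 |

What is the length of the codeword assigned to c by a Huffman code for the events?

Repeatedly merge the two smallest:
combine a(7), e(10) → 17
combine f(11), c(12) → 23
combine 17, b(20) → 37
combine 23, 37 → 60
combine d(43), 60 → 103
The subtree containing c is merged 3 times, so code length = 3.

3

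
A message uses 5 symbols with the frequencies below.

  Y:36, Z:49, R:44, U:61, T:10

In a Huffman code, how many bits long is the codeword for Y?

Repeatedly merge the two smallest:
T(10) + Y(36) → 46
R(44) + 46 → 90
Z(49) + U(61) → 110
90 + 110 → 200
The subtree containing Y is merged 3 times, so code length = 3.

3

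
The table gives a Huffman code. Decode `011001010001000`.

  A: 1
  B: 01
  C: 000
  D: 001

Read left to right; each codeword is recognised as soon as it completes (prefix code):
  01→B | 1→A | 001→D | 01→B | 000→C | 1→A | 000→C
Decoded message: BADBCAC

BADBCAC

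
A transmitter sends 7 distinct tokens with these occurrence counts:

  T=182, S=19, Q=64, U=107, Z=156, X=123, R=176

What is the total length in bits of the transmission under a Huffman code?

Merge the two smallest weights repeatedly:
S(19) + Q(64) → 83
83 + U(107) → 190
X(123) + Z(156) → 279
R(176) + T(182) → 358
190 + 279 → 469
358 + 469 → 827
Total encoded bits = sum of merged weights = 83 + 190 + 279 + 358 + 469 + 827 = 2206.

2206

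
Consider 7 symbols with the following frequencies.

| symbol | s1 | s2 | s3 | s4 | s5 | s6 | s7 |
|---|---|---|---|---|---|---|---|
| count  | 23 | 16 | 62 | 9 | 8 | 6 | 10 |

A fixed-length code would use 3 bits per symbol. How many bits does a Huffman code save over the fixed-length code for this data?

91

Fixed-length: 3 bits × 134 symbols = 402 bits.
Huffman merges:
combine s6(6), s5(8) → 14
combine s4(9), s7(10) → 19
combine 14, s2(16) → 30
combine 19, s1(23) → 42
combine 30, 42 → 72
combine s3(62), 72 → 134
Huffman total = 14 + 19 + 30 + 42 + 72 + 134 = 311 bits.
Saving = 402 − 311 = 91 bits.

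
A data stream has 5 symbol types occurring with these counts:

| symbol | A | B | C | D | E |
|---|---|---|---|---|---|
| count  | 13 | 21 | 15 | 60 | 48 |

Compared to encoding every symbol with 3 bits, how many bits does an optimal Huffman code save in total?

Fixed-length: 3 bits × 157 symbols = 471 bits.
Huffman merges:
A(13) + C(15) → 28
B(21) + 28 → 49
E(48) + 49 → 97
D(60) + 97 → 157
Huffman total = 28 + 49 + 97 + 157 = 331 bits.
Saving = 471 − 331 = 140 bits.

140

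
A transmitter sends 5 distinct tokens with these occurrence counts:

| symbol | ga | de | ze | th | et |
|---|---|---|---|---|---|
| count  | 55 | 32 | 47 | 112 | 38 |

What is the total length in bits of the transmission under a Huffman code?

628

Greedily combine the two least-frequent nodes:
merge de(32) and et(38): 70
merge ze(47) and ga(55): 102
merge 70 and 102: 172
merge th(112) and 172: 284
Total encoded bits = sum of merged weights = 70 + 102 + 172 + 284 = 628.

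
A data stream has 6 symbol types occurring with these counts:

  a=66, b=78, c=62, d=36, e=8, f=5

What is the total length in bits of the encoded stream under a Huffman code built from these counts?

Merge the two smallest weights repeatedly:
combine f(5), e(8) → 13
combine 13, d(36) → 49
combine 49, c(62) → 111
combine a(66), b(78) → 144
combine 111, 144 → 255
Total encoded bits = sum of merged weights = 13 + 49 + 111 + 144 + 255 = 572.

572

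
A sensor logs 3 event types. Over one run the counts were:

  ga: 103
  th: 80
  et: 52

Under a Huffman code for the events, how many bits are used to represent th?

2

Huffman merges, smallest pair first:
et(52) + th(80) → 132
ga(103) + 132 → 235
th sits 2 levels below the root, so its codeword is 2 bits.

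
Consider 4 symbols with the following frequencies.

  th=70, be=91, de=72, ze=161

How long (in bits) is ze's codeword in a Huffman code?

1

Repeatedly merge the two smallest:
merge th(70) and de(72): 142
merge be(91) and 142: 233
merge ze(161) and 233: 394
ze is merged only at the final step, so code length = 1.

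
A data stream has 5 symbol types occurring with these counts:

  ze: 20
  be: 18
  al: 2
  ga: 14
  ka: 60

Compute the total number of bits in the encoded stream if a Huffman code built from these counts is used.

218

Merge the two smallest weights repeatedly:
al(2) + ga(14) → 16
16 + be(18) → 34
ze(20) + 34 → 54
54 + ka(60) → 114
Each symbol's bit-cost is frequency × depth; summing gives 218 bits (equivalently 16 + 34 + 54 + 114).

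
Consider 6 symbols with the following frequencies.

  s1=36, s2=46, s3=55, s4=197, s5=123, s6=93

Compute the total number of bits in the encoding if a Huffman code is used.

1319

Merge the two smallest weights repeatedly:
combine s1(36), s2(46) → 82
combine s3(55), 82 → 137
combine s6(93), s5(123) → 216
combine 137, s4(197) → 334
combine 216, 334 → 550
Each symbol's bit-cost is frequency × depth; summing gives 1319 bits (equivalently 82 + 137 + 216 + 334 + 550).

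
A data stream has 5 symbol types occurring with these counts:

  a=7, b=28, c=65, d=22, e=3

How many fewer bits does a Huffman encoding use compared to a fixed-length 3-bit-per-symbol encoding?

148

Fixed-length: 3 bits × 125 symbols = 375 bits.
Huffman merges:
merge e(3) and a(7): 10
merge 10 and d(22): 32
merge b(28) and 32: 60
merge 60 and c(65): 125
Huffman total = 10 + 32 + 60 + 125 = 227 bits.
Saving = 375 − 227 = 148 bits.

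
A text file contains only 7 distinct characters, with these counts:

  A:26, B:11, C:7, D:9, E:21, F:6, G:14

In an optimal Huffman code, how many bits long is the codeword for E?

2

Build the tree from the bottom:
combine F(6), C(7) → 13
combine D(9), B(11) → 20
combine 13, G(14) → 27
combine 20, E(21) → 41
combine A(26), 27 → 53
combine 41, 53 → 94
The subtree containing E is merged 2 times, so code length = 2.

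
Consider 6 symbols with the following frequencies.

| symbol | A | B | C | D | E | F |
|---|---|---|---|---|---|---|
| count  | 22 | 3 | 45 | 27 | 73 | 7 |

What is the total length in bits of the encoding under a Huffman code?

382

Build the Huffman tree bottom-up:
B(3) + F(7) → 10
10 + A(22) → 32
D(27) + 32 → 59
C(45) + 59 → 104
E(73) + 104 → 177
The encoded length is the sum of every internal node's weight: 10 + 32 + 59 + 104 + 177 = 382 bits.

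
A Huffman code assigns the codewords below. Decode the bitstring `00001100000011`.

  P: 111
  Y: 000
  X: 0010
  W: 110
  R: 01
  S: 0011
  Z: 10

YRZYS

Read left to right; each codeword is recognised as soon as it completes (prefix code):
  000→Y | 01→R | 10→Z | 000→Y | 0011→S
Decoded message: YRZYS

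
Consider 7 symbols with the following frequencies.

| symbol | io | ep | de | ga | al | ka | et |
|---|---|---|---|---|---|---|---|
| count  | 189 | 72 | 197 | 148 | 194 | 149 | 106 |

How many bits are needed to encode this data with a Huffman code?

Merge the two smallest weights repeatedly:
ep(72) + et(106) → 178
ga(148) + ka(149) → 297
178 + io(189) → 367
al(194) + de(197) → 391
297 + 367 → 664
391 + 664 → 1055
Each symbol's bit-cost is frequency × depth; summing gives 2952 bits (equivalently 178 + 297 + 367 + 391 + 664 + 1055).

2952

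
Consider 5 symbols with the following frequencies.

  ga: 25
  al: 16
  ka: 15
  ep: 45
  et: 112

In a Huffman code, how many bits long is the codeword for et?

Repeatedly merge the two smallest:
ka(15) + al(16) → 31
ga(25) + 31 → 56
ep(45) + 56 → 101
101 + et(112) → 213
et sits one level below the root: a 1-bit codeword.

1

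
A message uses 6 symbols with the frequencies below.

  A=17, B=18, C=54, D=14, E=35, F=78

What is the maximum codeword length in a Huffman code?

4

Merge the two lowest-weight nodes at each step:
D(14) + A(17) → 31
B(18) + 31 → 49
E(35) + 49 → 84
C(54) + F(78) → 132
84 + 132 → 216
The rarest symbols sit at the bottom; the longest codeword is 4 bits.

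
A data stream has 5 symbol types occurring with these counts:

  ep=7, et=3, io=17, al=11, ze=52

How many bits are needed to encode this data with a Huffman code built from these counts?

Build the Huffman tree bottom-up:
combine et(3), ep(7) → 10
combine 10, al(11) → 21
combine io(17), 21 → 38
combine 38, ze(52) → 90
Total encoded bits = sum of merged weights = 10 + 21 + 38 + 90 = 159.

159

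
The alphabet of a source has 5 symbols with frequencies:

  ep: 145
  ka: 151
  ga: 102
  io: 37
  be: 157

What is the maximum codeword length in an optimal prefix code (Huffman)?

Merge the two lowest-weight nodes at each step:
combine io(37), ga(102) → 139
combine 139, ep(145) → 284
combine ka(151), be(157) → 308
combine 284, 308 → 592
The rarest symbols sit at the bottom; the longest codeword is 3 bits.

3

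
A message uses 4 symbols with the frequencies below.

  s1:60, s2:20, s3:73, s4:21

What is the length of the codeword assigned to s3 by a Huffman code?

Build the tree from the bottom:
merge s2(20) and s4(21): 41
merge 41 and s1(60): 101
merge s3(73) and 101: 174
s3 is merged only at the final step, so code length = 1.

1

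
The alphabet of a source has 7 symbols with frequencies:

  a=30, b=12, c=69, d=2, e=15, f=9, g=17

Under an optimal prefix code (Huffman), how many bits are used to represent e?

Repeatedly merge the two smallest:
merge d(2) and f(9): 11
merge 11 and b(12): 23
merge e(15) and g(17): 32
merge 23 and a(30): 53
merge 32 and 53: 85
merge c(69) and 85: 154
The subtree containing e is merged 3 times, so code length = 3.

3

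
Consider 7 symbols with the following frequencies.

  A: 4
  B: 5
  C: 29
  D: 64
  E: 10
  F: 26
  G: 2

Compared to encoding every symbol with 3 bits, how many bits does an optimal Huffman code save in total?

Fixed-length: 3 bits × 140 symbols = 420 bits.
Huffman merges:
combine G(2), A(4) → 6
combine B(5), 6 → 11
combine E(10), 11 → 21
combine 21, F(26) → 47
combine C(29), 47 → 76
combine D(64), 76 → 140
Huffman total = 6 + 11 + 21 + 47 + 76 + 140 = 301 bits.
Saving = 420 − 301 = 119 bits.

119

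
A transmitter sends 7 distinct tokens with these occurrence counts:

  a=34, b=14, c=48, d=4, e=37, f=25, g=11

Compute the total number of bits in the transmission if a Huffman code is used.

Build the Huffman tree bottom-up:
combine d(4), g(11) → 15
combine b(14), 15 → 29
combine f(25), 29 → 54
combine a(34), e(37) → 71
combine c(48), 54 → 102
combine 71, 102 → 173
Each symbol's bit-cost is frequency × depth; summing gives 444 bits (equivalently 15 + 29 + 54 + 71 + 102 + 173).

444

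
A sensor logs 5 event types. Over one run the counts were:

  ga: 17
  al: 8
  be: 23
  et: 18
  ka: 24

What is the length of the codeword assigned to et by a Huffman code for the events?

Huffman merges, smallest pair first:
merge al(8) and ga(17): 25
merge et(18) and be(23): 41
merge ka(24) and 25: 49
merge 41 and 49: 90
et sits 2 levels below the root, so its codeword is 2 bits.

2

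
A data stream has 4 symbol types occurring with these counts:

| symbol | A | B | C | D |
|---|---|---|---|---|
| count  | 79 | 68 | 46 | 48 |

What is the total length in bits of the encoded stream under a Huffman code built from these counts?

482

Build the Huffman tree bottom-up:
merge C(46) and D(48): 94
merge B(68) and A(79): 147
merge 94 and 147: 241
Total encoded bits = sum of merged weights = 94 + 147 + 241 = 482.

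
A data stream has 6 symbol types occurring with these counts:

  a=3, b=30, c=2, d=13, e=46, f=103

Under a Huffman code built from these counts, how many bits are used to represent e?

Build the tree from the bottom:
combine c(2), a(3) → 5
combine 5, d(13) → 18
combine 18, b(30) → 48
combine e(46), 48 → 94
combine 94, f(103) → 197
e's leaf is at depth 2, giving a 2-bit codeword.

2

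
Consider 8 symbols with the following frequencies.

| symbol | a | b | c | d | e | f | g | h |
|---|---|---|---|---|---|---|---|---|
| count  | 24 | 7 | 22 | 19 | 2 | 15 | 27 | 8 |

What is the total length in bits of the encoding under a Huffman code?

347

Greedily combine the two least-frequent nodes:
combine e(2), b(7) → 9
combine h(8), 9 → 17
combine f(15), 17 → 32
combine d(19), c(22) → 41
combine a(24), g(27) → 51
combine 32, 41 → 73
combine 51, 73 → 124
Total encoded bits = sum of merged weights = 9 + 17 + 32 + 41 + 51 + 73 + 124 = 347.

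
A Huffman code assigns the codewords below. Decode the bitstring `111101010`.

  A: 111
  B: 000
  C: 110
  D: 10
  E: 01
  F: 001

Read left to right; each codeword is recognised as soon as it completes (prefix code):
  111→A | 10→D | 10→D | 10→D
Decoded message: ADDD

ADDD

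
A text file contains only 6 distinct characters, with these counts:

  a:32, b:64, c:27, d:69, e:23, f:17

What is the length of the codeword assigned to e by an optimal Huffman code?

Build the tree from the bottom:
merge f(17) and e(23): 40
merge c(27) and a(32): 59
merge 40 and 59: 99
merge b(64) and d(69): 133
merge 99 and 133: 232
The subtree containing e is merged 3 times, so code length = 3.

3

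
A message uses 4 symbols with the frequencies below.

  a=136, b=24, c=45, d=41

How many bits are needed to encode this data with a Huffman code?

Build the Huffman tree bottom-up:
merge b(24) and d(41): 65
merge c(45) and 65: 110
merge 110 and a(136): 246
Each symbol's bit-cost is frequency × depth; summing gives 421 bits (equivalently 65 + 110 + 246).

421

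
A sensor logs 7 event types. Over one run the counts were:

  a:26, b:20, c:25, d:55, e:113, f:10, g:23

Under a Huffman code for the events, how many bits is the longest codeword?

Merge the two lowest-weight nodes at each step:
f(10) + b(20) → 30
g(23) + c(25) → 48
a(26) + 30 → 56
48 + d(55) → 103
56 + 103 → 159
e(113) + 159 → 272
The rarest symbols sit at the bottom; the longest codeword is 4 bits.

4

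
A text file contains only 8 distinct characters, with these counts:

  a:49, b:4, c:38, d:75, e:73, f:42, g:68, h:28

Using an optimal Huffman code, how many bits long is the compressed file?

1085

Merge the two smallest weights repeatedly:
merge b(4) and h(28): 32
merge 32 and c(38): 70
merge f(42) and a(49): 91
merge g(68) and 70: 138
merge e(73) and d(75): 148
merge 91 and 138: 229
merge 148 and 229: 377
Total encoded bits = sum of merged weights = 32 + 70 + 91 + 138 + 148 + 229 + 377 = 1085.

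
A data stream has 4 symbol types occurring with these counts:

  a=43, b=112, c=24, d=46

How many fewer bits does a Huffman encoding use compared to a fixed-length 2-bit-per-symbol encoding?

Fixed-length: 2 bits × 225 symbols = 450 bits.
Huffman merges:
combine c(24), a(43) → 67
combine d(46), 67 → 113
combine b(112), 113 → 225
Huffman total = 67 + 113 + 225 = 405 bits.
Saving = 450 − 405 = 45 bits.

45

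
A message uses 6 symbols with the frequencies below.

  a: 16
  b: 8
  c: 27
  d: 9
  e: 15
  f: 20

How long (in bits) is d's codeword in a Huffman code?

Repeatedly merge the two smallest:
merge b(8) and d(9): 17
merge e(15) and a(16): 31
merge 17 and f(20): 37
merge c(27) and 31: 58
merge 37 and 58: 95
The subtree containing d is merged 3 times, so code length = 3.

3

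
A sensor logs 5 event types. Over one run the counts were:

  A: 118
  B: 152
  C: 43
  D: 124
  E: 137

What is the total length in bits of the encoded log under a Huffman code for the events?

Merge the two smallest weights repeatedly:
combine C(43), A(118) → 161
combine D(124), E(137) → 261
combine B(152), 161 → 313
combine 261, 313 → 574
Each symbol's bit-cost is frequency × depth; summing gives 1309 bits (equivalently 161 + 261 + 313 + 574).

1309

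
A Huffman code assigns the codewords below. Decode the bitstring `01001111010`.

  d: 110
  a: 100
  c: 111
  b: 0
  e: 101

Read left to right; each codeword is recognised as soon as it completes (prefix code):
  0→b | 100→a | 111→c | 101→e | 0→b
Decoded message: baceb

baceb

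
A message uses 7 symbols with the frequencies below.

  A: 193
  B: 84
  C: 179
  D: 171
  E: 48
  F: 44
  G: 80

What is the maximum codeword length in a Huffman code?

4

Merge the two lowest-weight nodes at each step:
merge F(44) and E(48): 92
merge G(80) and B(84): 164
merge 92 and 164: 256
merge D(171) and C(179): 350
merge A(193) and 256: 449
merge 350 and 449: 799
The rarest symbols sit at the bottom; the longest codeword is 4 bits.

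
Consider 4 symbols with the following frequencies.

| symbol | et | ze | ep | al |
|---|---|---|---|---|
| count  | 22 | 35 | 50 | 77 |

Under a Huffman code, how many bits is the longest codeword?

3

Merge the two lowest-weight nodes at each step:
combine et(22), ze(35) → 57
combine ep(50), 57 → 107
combine al(77), 107 → 184
The rarest symbols sit at the bottom; the longest codeword is 3 bits.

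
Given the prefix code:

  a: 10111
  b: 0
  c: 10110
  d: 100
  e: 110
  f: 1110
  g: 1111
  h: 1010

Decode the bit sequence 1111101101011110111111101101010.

gcaagbeh

Read left to right; each codeword is recognised as soon as it completes (prefix code):
  1111→g | 10110→c | 10111→a | 10111→a | 1111→g | 0→b | 110→e | 1010→h
Decoded message: gcaagbeh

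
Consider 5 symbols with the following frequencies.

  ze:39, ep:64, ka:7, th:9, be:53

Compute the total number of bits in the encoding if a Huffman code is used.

Merge the two smallest weights repeatedly:
combine ka(7), th(9) → 16
combine 16, ze(39) → 55
combine be(53), 55 → 108
combine ep(64), 108 → 172
The encoded length is the sum of every internal node's weight: 16 + 55 + 108 + 172 = 351 bits.

351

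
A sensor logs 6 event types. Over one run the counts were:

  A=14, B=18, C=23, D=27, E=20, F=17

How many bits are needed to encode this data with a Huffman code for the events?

Merge the two smallest weights repeatedly:
combine A(14), F(17) → 31
combine B(18), E(20) → 38
combine C(23), D(27) → 50
combine 31, 38 → 69
combine 50, 69 → 119
Each symbol's bit-cost is frequency × depth; summing gives 307 bits (equivalently 31 + 38 + 50 + 69 + 119).

307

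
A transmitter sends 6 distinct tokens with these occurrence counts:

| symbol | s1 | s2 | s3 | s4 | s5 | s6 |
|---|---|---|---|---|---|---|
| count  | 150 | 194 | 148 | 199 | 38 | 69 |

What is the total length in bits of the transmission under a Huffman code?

Merge the two smallest weights repeatedly:
s5(38) + s6(69) → 107
107 + s3(148) → 255
s1(150) + s2(194) → 344
s4(199) + 255 → 454
344 + 454 → 798
Total encoded bits = sum of merged weights = 107 + 255 + 344 + 454 + 798 = 1958.

1958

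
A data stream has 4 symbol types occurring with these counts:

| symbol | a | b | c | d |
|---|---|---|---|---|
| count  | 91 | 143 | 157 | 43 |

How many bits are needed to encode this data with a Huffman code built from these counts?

Build the Huffman tree bottom-up:
combine d(43), a(91) → 134
combine 134, b(143) → 277
combine c(157), 277 → 434
Each symbol's bit-cost is frequency × depth; summing gives 845 bits (equivalently 134 + 277 + 434).

845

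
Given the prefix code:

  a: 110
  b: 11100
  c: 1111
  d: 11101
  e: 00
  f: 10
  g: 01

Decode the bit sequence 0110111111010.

gfcaf

Read left to right; each codeword is recognised as soon as it completes (prefix code):
  01→g | 10→f | 1111→c | 110→a | 10→f
Decoded message: gfcaf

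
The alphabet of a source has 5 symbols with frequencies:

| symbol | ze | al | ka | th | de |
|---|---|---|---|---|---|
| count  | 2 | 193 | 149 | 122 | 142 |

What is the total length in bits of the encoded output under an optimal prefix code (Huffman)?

1340

Build the Huffman tree bottom-up:
combine ze(2), th(122) → 124
combine 124, de(142) → 266
combine ka(149), al(193) → 342
combine 266, 342 → 608
The encoded length is the sum of every internal node's weight: 124 + 266 + 342 + 608 = 1340 bits.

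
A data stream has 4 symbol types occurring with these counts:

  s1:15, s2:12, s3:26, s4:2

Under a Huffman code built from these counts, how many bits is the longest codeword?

Merge the two lowest-weight nodes at each step:
combine s4(2), s2(12) → 14
combine 14, s1(15) → 29
combine s3(26), 29 → 55
Maximum depth reached is 3.

3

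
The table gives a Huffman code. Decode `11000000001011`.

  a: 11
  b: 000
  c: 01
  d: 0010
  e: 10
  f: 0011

abbda

Read left to right; each codeword is recognised as soon as it completes (prefix code):
  11→a | 000→b | 000→b | 0010→d | 11→a
Decoded message: abbda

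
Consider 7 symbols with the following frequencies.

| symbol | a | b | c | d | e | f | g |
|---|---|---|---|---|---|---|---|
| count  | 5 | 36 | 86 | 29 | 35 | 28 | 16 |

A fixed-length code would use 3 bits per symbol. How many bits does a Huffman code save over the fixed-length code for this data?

Fixed-length: 3 bits × 235 symbols = 705 bits.
Huffman merges:
combine a(5), g(16) → 21
combine 21, f(28) → 49
combine d(29), e(35) → 64
combine b(36), 49 → 85
combine 64, 85 → 149
combine c(86), 149 → 235
Huffman total = 21 + 49 + 64 + 85 + 149 + 235 = 603 bits.
Saving = 705 − 603 = 102 bits.

102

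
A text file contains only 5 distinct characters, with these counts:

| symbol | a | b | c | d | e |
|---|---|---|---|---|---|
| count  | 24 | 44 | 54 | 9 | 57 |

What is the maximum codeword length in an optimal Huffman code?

3

Merge the two lowest-weight nodes at each step:
merge d(9) and a(24): 33
merge 33 and b(44): 77
merge c(54) and e(57): 111
merge 77 and 111: 188
Maximum depth reached is 3.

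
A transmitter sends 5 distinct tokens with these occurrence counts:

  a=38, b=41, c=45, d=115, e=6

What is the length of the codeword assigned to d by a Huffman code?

Build the tree from the bottom:
e(6) + a(38) → 44
b(41) + 44 → 85
c(45) + 85 → 130
d(115) + 130 → 245
d is a child of the root — depth 1, so its codeword is a single bit.

1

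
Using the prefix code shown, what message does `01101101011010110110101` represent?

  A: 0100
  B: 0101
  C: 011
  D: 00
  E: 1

CCBEBECB

Read left to right; each codeword is recognised as soon as it completes (prefix code):
  011→C | 011→C | 0101→B | 1→E | 0101→B | 1→E | 011→C | 0101→B
Decoded message: CCBEBECB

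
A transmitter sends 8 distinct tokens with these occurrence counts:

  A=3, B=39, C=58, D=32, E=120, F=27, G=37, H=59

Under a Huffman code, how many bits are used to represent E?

Repeatedly merge the two smallest:
merge A(3) and F(27): 30
merge 30 and D(32): 62
merge G(37) and B(39): 76
merge C(58) and H(59): 117
merge 62 and 76: 138
merge 117 and E(120): 237
merge 138 and 237: 375
The subtree containing E is merged 2 times, so code length = 2.

2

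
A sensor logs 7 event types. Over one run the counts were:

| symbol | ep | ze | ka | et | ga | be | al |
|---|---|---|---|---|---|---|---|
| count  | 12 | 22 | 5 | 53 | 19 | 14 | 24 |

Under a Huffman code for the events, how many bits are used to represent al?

Build the tree from the bottom:
combine ka(5), ep(12) → 17
combine be(14), 17 → 31
combine ga(19), ze(22) → 41
combine al(24), 31 → 55
combine 41, et(53) → 94
combine 55, 94 → 149
al's leaf is at depth 2, giving a 2-bit codeword.

2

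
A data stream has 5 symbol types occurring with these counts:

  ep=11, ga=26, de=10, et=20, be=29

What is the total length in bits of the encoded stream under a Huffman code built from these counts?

Build the Huffman tree bottom-up:
de(10) + ep(11) → 21
et(20) + 21 → 41
ga(26) + be(29) → 55
41 + 55 → 96
The encoded length is the sum of every internal node's weight: 21 + 41 + 55 + 96 = 213 bits.

213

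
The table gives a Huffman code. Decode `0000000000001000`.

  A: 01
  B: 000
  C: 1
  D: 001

BBBBCB

Read left to right; each codeword is recognised as soon as it completes (prefix code):
  000→B | 000→B | 000→B | 000→B | 1→C | 000→B
Decoded message: BBBBCB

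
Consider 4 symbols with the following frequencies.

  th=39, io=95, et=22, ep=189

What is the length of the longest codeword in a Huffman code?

Merge the two lowest-weight nodes at each step:
et(22) + th(39) → 61
61 + io(95) → 156
156 + ep(189) → 345
Maximum depth reached is 3.

3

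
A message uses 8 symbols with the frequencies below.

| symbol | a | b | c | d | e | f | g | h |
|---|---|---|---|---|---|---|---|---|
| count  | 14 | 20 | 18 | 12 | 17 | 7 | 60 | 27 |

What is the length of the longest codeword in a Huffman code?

4

Merge the two lowest-weight nodes at each step:
merge f(7) and d(12): 19
merge a(14) and e(17): 31
merge c(18) and 19: 37
merge b(20) and h(27): 47
merge 31 and 37: 68
merge 47 and g(60): 107
merge 68 and 107: 175
Maximum depth reached is 4.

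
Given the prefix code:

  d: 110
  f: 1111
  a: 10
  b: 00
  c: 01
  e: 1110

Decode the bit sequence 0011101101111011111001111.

Read left to right; each codeword is recognised as soon as it completes (prefix code):
  00→b | 1110→e | 110→d | 1111→f | 01→c | 1111→f | 00→b | 1111→f
Decoded message: bedfcfbf

bedfcfbf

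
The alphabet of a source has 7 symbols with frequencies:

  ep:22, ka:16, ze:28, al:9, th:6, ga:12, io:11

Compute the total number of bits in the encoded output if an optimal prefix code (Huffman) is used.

277

Greedily combine the two least-frequent nodes:
th(6) + al(9) → 15
io(11) + ga(12) → 23
15 + ka(16) → 31
ep(22) + 23 → 45
ze(28) + 31 → 59
45 + 59 → 104
Each symbol's bit-cost is frequency × depth; summing gives 277 bits (equivalently 15 + 23 + 31 + 45 + 59 + 104).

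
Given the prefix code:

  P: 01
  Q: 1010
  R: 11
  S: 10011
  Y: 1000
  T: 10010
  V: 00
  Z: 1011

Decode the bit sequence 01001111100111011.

Read left to right; each codeword is recognised as soon as it completes (prefix code):
  01→P | 00→V | 11→R | 11→R | 10011→S | 1011→Z
Decoded message: PVRRSZ

PVRRSZ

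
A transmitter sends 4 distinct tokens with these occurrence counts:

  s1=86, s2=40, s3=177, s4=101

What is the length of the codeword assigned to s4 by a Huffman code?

2

Huffman merges, smallest pair first:
s2(40) + s1(86) → 126
s4(101) + 126 → 227
s3(177) + 227 → 404
s4 sits 2 levels below the root, so its codeword is 2 bits.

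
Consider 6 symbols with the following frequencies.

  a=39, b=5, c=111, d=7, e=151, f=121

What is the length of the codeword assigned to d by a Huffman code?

Build the tree from the bottom:
combine b(5), d(7) → 12
combine 12, a(39) → 51
combine 51, c(111) → 162
combine f(121), e(151) → 272
combine 162, 272 → 434
The subtree containing d is merged 4 times, so code length = 4.

4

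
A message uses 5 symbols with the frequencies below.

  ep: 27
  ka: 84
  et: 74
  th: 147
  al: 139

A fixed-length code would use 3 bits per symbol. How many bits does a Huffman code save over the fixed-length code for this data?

370

Fixed-length: 3 bits × 471 symbols = 1413 bits.
Huffman merges:
ep(27) + et(74) → 101
ka(84) + 101 → 185
al(139) + th(147) → 286
185 + 286 → 471
Huffman total = 101 + 185 + 286 + 471 = 1043 bits.
Saving = 1413 − 1043 = 370 bits.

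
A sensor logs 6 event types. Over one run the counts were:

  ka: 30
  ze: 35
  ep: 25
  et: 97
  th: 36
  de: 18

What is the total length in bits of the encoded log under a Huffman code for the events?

572

Build the Huffman tree bottom-up:
merge de(18) and ep(25): 43
merge ka(30) and ze(35): 65
merge th(36) and 43: 79
merge 65 and 79: 144
merge et(97) and 144: 241
Each symbol's bit-cost is frequency × depth; summing gives 572 bits (equivalently 43 + 65 + 79 + 144 + 241).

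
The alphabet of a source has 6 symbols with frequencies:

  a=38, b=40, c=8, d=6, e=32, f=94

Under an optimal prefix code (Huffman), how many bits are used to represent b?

Huffman merges, smallest pair first:
combine d(6), c(8) → 14
combine 14, e(32) → 46
combine a(38), b(40) → 78
combine 46, 78 → 124
combine f(94), 124 → 218
b's leaf is at depth 3, giving a 3-bit codeword.

3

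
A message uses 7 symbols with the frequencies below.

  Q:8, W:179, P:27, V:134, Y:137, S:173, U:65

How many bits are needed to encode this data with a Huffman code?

Greedily combine the two least-frequent nodes:
merge Q(8) and P(27): 35
merge 35 and U(65): 100
merge 100 and V(134): 234
merge Y(137) and S(173): 310
merge W(179) and 234: 413
merge 310 and 413: 723
The encoded length is the sum of every internal node's weight: 35 + 100 + 234 + 310 + 413 + 723 = 1815 bits.

1815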